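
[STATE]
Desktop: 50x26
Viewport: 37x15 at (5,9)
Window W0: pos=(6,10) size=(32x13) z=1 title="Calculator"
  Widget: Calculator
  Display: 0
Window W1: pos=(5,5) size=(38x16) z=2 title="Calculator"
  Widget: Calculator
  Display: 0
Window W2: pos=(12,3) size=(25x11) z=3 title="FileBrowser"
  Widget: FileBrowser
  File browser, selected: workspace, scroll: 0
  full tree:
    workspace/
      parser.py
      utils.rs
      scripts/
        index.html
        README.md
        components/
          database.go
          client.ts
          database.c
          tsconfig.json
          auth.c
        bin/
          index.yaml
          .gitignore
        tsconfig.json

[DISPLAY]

┃┌───┬─┃    [+] scripts/       ┃     
┃│ 7 │ ┃                       ┃     
┃├───┼─┃                       ┃     
┃│ 4 │ ┃                       ┃     
┃├───┼─┗━━━━━━━━━━━━━━━━━━━━━━━┛     
┃│ 1 │ 2 │ 3 │ - │                   
┃├───┼───┼───┼───┤                   
┃│ 0 │ . │ = │ + │                   
┃├───┼───┼───┼───┤                   
┃│ C │ MC│ MR│ M+│                   
┃└───┴───┴───┴───┘                   
┗━━━━━━━━━━━━━━━━━━━━━━━━━━━━━━━━━━━━
 ┃│ 0 │ . │ = │ + │             ┃    
 ┗━━━━━━━━━━━━━━━━━━━━━━━━━━━━━━┛    
                                     


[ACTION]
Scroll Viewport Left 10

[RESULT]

     ┃┌───┬─┃    [+] scripts/       ┃
     ┃│ 7 │ ┃                       ┃
     ┃├───┼─┃                       ┃
     ┃│ 4 │ ┃                       ┃
     ┃├───┼─┗━━━━━━━━━━━━━━━━━━━━━━━┛
     ┃│ 1 │ 2 │ 3 │ - │              
     ┃├───┼───┼───┼───┤              
     ┃│ 0 │ . │ = │ + │              
     ┃├───┼───┼───┼───┤              
     ┃│ C │ MC│ MR│ M+│              
     ┃└───┴───┴───┴───┘              
     ┗━━━━━━━━━━━━━━━━━━━━━━━━━━━━━━━
      ┃│ 0 │ . │ = │ + │             
      ┗━━━━━━━━━━━━━━━━━━━━━━━━━━━━━━
                                     


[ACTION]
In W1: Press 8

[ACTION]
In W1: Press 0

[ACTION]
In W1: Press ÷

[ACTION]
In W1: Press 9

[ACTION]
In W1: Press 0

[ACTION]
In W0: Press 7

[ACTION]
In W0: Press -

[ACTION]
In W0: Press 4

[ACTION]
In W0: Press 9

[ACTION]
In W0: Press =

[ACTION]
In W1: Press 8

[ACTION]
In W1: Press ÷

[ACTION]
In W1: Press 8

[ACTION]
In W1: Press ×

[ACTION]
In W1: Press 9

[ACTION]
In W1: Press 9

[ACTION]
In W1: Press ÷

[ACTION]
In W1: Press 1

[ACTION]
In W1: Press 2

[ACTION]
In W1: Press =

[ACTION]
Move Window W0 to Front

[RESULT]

     ┃┌───┬─┃    [+] scripts/       ┃
     ┃┏━━━━━━━━━━━━━━━━━━━━━━━━━━━━━━
     ┃┃ Calculator                   
     ┃┠──────────────────────────────
     ┃┃                           -42
     ┃┃┌───┬───┬───┬───┐             
     ┃┃│ 7 │ 8 │ 9 │ ÷ │             
     ┃┃├───┼───┼───┼───┤             
     ┃┃│ 4 │ 5 │ 6 │ × │             
     ┃┃├───┼───┼───┼───┤             
     ┃┃│ 1 │ 2 │ 3 │ - │             
     ┗┃├───┼───┼───┼───┤             
      ┃│ 0 │ . │ = │ + │             
      ┗━━━━━━━━━━━━━━━━━━━━━━━━━━━━━━
                                     


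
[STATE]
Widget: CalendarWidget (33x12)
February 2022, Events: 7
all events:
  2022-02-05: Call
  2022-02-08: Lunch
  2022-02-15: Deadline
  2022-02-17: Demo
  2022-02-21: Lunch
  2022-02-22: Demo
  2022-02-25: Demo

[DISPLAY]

          February 2022          
Mo Tu We Th Fr Sa Su             
    1  2  3  4  5*  6            
 7  8*  9 10 11 12 13            
14 15* 16 17* 18 19 20           
21* 22* 23 24 25* 26 27          
28                               
                                 
                                 
                                 
                                 
                                 


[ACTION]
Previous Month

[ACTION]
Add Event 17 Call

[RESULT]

           January 2022          
Mo Tu We Th Fr Sa Su             
                1  2             
 3  4  5  6  7  8  9             
10 11 12 13 14 15 16             
17* 18 19 20 21 22 23            
24 25 26 27 28 29 30             
31                               
                                 
                                 
                                 
                                 


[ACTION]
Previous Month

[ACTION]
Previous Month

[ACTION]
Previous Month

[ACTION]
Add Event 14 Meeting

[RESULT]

           October 2021          
Mo Tu We Th Fr Sa Su             
             1  2  3             
 4  5  6  7  8  9 10             
11 12 13 14* 15 16 17            
18 19 20 21 22 23 24             
25 26 27 28 29 30 31             
                                 
                                 
                                 
                                 
                                 


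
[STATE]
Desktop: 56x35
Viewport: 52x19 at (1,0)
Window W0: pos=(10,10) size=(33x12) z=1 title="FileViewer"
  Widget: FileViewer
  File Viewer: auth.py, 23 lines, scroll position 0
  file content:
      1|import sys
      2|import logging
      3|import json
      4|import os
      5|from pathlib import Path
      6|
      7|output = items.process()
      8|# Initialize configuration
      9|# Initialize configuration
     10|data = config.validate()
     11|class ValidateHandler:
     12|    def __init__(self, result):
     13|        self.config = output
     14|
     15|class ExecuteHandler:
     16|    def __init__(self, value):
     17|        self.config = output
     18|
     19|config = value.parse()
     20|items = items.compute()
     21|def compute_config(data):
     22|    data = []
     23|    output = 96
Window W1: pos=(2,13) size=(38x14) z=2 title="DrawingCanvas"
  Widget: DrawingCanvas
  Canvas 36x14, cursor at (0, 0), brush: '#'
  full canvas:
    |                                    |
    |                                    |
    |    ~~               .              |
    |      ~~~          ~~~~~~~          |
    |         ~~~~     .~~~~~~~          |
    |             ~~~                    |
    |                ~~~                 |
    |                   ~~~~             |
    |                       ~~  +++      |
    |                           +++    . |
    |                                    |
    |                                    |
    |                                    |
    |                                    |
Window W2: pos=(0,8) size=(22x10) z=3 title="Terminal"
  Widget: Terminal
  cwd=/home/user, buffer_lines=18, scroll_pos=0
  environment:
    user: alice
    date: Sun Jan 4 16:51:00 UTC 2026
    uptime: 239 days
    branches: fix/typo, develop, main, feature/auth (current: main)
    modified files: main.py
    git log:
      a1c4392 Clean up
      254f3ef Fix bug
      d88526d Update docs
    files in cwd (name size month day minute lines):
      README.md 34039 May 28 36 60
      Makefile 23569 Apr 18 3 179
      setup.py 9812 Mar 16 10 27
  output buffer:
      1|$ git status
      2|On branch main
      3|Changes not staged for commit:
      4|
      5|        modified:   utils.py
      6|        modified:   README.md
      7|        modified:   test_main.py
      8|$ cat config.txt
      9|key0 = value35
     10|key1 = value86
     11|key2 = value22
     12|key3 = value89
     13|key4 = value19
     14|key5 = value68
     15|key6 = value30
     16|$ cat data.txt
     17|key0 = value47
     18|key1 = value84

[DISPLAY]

                                                    
                                                    
                                                    
                                                    
                                                    
                                                    
                                                    
                                                    
━━━━━━━━━━━━━━━━━━━━┓                               
 Terminal           ┃                               
────────────────────┨━━━━━━━━━━━━━━━━━━━━┓          
$ git status        ┃                    ┃          
On branch main      ┃────────────────────┨          
Changes not staged f┃━━━━━━━━━━━━━━━━━┓ ▲┃          
                    ┃                 ┃ █┃          
        modified:   ┃─────────────────┨ ░┃          
        modified:   ┃                 ┃ ░┃          
━━━━━━━━━━━━━━━━━━━━┛                 ┃ ░┃          
 ┃    ~~               .              ┃ ░┃          


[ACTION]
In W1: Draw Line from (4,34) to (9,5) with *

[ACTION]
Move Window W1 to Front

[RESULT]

                                                    
                                                    
                                                    
                                                    
                                                    
                                                    
                                                    
                                                    
━━━━━━━━━━━━━━━━━━━━┓                               
 Terminal           ┃                               
────────────────────┨━━━━━━━━━━━━━━━━━━━━┓          
$ git status        ┃                    ┃          
On branch main      ┃────────────────────┨          
C┏━━━━━━━━━━━━━━━━━━━━━━━━━━━━━━━━━━━━┓ ▲┃          
 ┃ DrawingCanvas                      ┃ █┃          
 ┠────────────────────────────────────┨ ░┃          
 ┃+                                   ┃ ░┃          
━┃                                    ┃ ░┃          
 ┃    ~~               .              ┃ ░┃          


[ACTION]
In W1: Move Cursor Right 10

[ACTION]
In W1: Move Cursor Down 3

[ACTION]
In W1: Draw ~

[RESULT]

                                                    
                                                    
                                                    
                                                    
                                                    
                                                    
                                                    
                                                    
━━━━━━━━━━━━━━━━━━━━┓                               
 Terminal           ┃                               
────────────────────┨━━━━━━━━━━━━━━━━━━━━┓          
$ git status        ┃                    ┃          
On branch main      ┃────────────────────┨          
C┏━━━━━━━━━━━━━━━━━━━━━━━━━━━━━━━━━━━━┓ ▲┃          
 ┃ DrawingCanvas                      ┃ █┃          
 ┠────────────────────────────────────┨ ░┃          
 ┃                                    ┃ ░┃          
━┃                                    ┃ ░┃          
 ┃    ~~               .              ┃ ░┃          


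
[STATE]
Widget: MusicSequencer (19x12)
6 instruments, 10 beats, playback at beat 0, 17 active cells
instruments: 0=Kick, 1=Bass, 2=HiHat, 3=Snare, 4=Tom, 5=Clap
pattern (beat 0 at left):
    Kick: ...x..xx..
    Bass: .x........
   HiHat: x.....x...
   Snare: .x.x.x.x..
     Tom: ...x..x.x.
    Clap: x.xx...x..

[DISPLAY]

      ▼123456789   
  Kick···█··██··   
  Bass·█········   
 HiHat█·····█···   
 Snare·█·█·█·█··   
   Tom···█··█·█·   
  Clap█·██···█··   
                   
                   
                   
                   
                   


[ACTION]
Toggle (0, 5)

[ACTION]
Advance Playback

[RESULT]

      0▼23456789   
  Kick···█·███··   
  Bass·█········   
 HiHat█·····█···   
 Snare·█·█·█·█··   
   Tom···█··█·█·   
  Clap█·██···█··   
                   
                   
                   
                   
                   


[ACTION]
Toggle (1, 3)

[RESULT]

      0▼23456789   
  Kick···█·███··   
  Bass·█·█······   
 HiHat█·····█···   
 Snare·█·█·█·█··   
   Tom···█··█·█·   
  Clap█·██···█··   
                   
                   
                   
                   
                   


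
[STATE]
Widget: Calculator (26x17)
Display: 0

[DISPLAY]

                         0
┌───┬───┬───┬───┐         
│ 7 │ 8 │ 9 │ ÷ │         
├───┼───┼───┼───┤         
│ 4 │ 5 │ 6 │ × │         
├───┼───┼───┼───┤         
│ 1 │ 2 │ 3 │ - │         
├───┼───┼───┼───┤         
│ 0 │ . │ = │ + │         
├───┼───┼───┼───┤         
│ C │ MC│ MR│ M+│         
└───┴───┴───┴───┘         
                          
                          
                          
                          
                          


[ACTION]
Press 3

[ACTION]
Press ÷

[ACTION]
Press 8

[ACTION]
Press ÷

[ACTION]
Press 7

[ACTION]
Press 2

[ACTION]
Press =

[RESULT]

            0.005208333333
┌───┬───┬───┬───┐         
│ 7 │ 8 │ 9 │ ÷ │         
├───┼───┼───┼───┤         
│ 4 │ 5 │ 6 │ × │         
├───┼───┼───┼───┤         
│ 1 │ 2 │ 3 │ - │         
├───┼───┼───┼───┤         
│ 0 │ . │ = │ + │         
├───┼───┼───┼───┤         
│ C │ MC│ MR│ M+│         
└───┴───┴───┴───┘         
                          
                          
                          
                          
                          


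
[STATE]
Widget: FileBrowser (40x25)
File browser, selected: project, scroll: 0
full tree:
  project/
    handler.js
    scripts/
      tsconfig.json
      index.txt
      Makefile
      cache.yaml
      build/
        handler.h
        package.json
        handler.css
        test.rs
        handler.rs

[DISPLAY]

> [-] project/                          
    handler.js                          
    [+] scripts/                        
                                        
                                        
                                        
                                        
                                        
                                        
                                        
                                        
                                        
                                        
                                        
                                        
                                        
                                        
                                        
                                        
                                        
                                        
                                        
                                        
                                        
                                        


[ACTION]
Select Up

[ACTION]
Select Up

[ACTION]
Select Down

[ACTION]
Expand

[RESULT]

  [-] project/                          
  > handler.js                          
    [+] scripts/                        
                                        
                                        
                                        
                                        
                                        
                                        
                                        
                                        
                                        
                                        
                                        
                                        
                                        
                                        
                                        
                                        
                                        
                                        
                                        
                                        
                                        
                                        


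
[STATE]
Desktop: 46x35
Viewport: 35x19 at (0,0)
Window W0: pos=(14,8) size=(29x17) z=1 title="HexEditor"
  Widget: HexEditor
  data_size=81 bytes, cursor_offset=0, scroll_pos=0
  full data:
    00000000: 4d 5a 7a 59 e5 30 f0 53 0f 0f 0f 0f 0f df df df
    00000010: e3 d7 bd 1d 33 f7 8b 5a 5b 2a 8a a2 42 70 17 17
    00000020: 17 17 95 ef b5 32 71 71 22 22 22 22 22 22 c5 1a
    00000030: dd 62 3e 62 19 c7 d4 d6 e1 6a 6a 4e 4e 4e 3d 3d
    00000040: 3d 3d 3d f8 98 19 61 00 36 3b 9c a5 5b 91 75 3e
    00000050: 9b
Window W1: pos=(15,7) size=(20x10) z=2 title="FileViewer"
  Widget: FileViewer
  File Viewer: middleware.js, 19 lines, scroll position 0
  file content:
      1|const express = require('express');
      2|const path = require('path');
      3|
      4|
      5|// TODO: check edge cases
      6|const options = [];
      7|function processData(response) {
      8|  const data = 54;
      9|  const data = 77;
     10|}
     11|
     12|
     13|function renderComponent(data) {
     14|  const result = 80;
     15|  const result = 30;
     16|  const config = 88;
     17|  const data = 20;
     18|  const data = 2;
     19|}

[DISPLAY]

                                   
                                   
                                   
                                   
                                   
                                   
                                   
               ┏━━━━━━━━━━━━━━━━━━┓
              ┏┃ FileViewer       ┃
              ┃┠──────────────────┨
              ┠┃const express = r▲┃
              ┃┃const path = requ█┃
              ┃┃                 ░┃
              ┃┃                 ░┃
              ┃┃// TODO: check ed░┃
              ┃┃const options = [▼┃
              ┃┗━━━━━━━━━━━━━━━━━━┛
              ┃                    
              ┃                    


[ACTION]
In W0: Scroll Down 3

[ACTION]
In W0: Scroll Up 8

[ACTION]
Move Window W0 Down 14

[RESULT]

                                   
                                   
                                   
                                   
                                   
                                   
                                   
               ┏━━━━━━━━━━━━━━━━━━┓
               ┃ FileViewer       ┃
               ┠──────────────────┨
               ┃const express = r▲┃
               ┃const path = requ█┃
               ┃                 ░┃
               ┃                 ░┃
               ┃// TODO: check ed░┃
               ┃const options = [▼┃
               ┗━━━━━━━━━━━━━━━━━━┛
                                   
              ┏━━━━━━━━━━━━━━━━━━━━


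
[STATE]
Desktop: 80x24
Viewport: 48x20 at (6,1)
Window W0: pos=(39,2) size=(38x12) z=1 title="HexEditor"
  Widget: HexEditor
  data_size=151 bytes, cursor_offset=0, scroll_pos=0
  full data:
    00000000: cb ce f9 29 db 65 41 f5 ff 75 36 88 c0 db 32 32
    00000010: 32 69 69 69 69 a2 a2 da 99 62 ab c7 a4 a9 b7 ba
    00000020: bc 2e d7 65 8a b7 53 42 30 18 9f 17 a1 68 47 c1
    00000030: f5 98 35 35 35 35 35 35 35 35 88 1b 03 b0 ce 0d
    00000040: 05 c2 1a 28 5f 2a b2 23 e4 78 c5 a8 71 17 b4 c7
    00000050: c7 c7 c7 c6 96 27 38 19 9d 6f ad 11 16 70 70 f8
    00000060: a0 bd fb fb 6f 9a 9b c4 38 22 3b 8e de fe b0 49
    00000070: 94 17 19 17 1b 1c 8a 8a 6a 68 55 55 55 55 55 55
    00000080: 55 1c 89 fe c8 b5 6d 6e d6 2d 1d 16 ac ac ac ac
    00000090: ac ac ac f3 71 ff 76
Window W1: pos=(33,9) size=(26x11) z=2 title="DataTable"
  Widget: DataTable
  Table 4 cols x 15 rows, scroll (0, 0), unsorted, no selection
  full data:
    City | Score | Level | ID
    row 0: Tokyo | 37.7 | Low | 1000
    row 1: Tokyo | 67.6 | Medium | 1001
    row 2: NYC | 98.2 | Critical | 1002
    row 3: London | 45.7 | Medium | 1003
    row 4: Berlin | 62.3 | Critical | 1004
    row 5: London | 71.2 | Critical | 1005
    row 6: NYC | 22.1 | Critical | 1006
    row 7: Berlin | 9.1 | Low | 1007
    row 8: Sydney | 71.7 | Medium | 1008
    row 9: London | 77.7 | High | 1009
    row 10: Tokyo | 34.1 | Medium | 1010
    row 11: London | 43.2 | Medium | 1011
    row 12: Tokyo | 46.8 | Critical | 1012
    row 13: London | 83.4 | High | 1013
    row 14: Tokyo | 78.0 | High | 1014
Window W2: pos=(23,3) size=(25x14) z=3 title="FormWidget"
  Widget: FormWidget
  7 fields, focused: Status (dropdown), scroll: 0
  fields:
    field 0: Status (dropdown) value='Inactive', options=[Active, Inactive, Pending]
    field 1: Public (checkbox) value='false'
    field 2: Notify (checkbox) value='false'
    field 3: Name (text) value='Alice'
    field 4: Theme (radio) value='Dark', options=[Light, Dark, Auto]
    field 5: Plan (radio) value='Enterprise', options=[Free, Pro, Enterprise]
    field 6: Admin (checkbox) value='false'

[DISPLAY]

                                                
                                 ┏━━━━━━━━━━━━━━
                 ┏━━━━━━━━━━━━━━━━━━━━━━━┓or    
                 ┃ FormWidget            ┃──────
                 ┠───────────────────────┨  CB c
                 ┃> Status:     [Inacti▼]┃  32 6
                 ┃  Public:     [ ]      ┃  bc 2
                 ┃  Notify:     [ ]      ┃  f5 9
                 ┃  Name:       [Alice  ]┃━━━━━━
                 ┃  Theme:      ( ) Light┃      
                 ┃  Plan:       ( ) Free ┃──────
                 ┃  Admin:      [ ]      ┃evel  
                 ┃                       ┃──────
                 ┃                       ┃ow    
                 ┃                       ┃edium 
                 ┗━━━━━━━━━━━━━━━━━━━━━━━┛ritica
                           ┃London│45.7 │Medium 
                           ┃Berlin│62.3 │Critica
                           ┗━━━━━━━━━━━━━━━━━━━━
                                                


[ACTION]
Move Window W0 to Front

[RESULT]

                                                
                                 ┏━━━━━━━━━━━━━━
                 ┏━━━━━━━━━━━━━━━┃ HexEditor    
                 ┃ FormWidget    ┠──────────────
                 ┠───────────────┃00000000  CB c
                 ┃> Status:     [┃00000010  32 6
                 ┃  Public:     [┃00000020  bc 2
                 ┃  Notify:     [┃00000030  f5 9
                 ┃  Name:       [┃00000040  05 c
                 ┃  Theme:      (┃00000050  c7 c
                 ┃  Plan:       (┃00000060  a0 b
                 ┃  Admin:      [┃00000070  94 1
                 ┃               ┗━━━━━━━━━━━━━━
                 ┃                       ┃ow    
                 ┃                       ┃edium 
                 ┗━━━━━━━━━━━━━━━━━━━━━━━┛ritica
                           ┃London│45.7 │Medium 
                           ┃Berlin│62.3 │Critica
                           ┗━━━━━━━━━━━━━━━━━━━━
                                                


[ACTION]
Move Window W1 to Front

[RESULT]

                                                
                                 ┏━━━━━━━━━━━━━━
                 ┏━━━━━━━━━━━━━━━┃ HexEditor    
                 ┃ FormWidget    ┠──────────────
                 ┠───────────────┃00000000  CB c
                 ┃> Status:     [┃00000010  32 6
                 ┃  Public:     [┃00000020  bc 2
                 ┃  Notify:     [┃00000030  f5 9
                 ┃  Name:  ┏━━━━━━━━━━━━━━━━━━━━
                 ┃  Theme: ┃ DataTable          
                 ┃  Plan:  ┠────────────────────
                 ┃  Admin: ┃City  │Score│Level  
                 ┃         ┃──────┼─────┼───────
                 ┃         ┃Tokyo │37.7 │Low    
                 ┃         ┃Tokyo │67.6 │Medium 
                 ┗━━━━━━━━━┃NYC   │98.2 │Critica
                           ┃London│45.7 │Medium 
                           ┃Berlin│62.3 │Critica
                           ┗━━━━━━━━━━━━━━━━━━━━
                                                


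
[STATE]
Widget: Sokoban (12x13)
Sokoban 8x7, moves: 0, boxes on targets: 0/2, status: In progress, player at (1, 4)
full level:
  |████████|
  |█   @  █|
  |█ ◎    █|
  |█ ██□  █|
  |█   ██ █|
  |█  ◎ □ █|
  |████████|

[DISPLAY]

████████    
█   @  █    
█ ◎    █    
█ ██□  █    
█   ██ █    
█  ◎ □ █    
████████    
Moves: 0  0/
            
            
            
            
            


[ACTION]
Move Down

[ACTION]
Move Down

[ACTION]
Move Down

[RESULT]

████████    
█      █    
█ ◎ @  █    
█ ██□  █    
█   ██ █    
█  ◎ □ █    
████████    
Moves: 1  0/
            
            
            
            
            


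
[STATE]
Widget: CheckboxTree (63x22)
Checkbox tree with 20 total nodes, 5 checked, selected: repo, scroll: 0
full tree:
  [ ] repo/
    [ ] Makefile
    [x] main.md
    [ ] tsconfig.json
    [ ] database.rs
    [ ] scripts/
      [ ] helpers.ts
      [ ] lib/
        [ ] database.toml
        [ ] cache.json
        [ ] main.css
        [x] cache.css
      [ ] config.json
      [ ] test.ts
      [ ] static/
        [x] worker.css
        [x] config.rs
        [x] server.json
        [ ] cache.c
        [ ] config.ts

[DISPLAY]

>[-] repo/                                                     
   [ ] Makefile                                                
   [x] main.md                                                 
   [ ] tsconfig.json                                           
   [ ] database.rs                                             
   [-] scripts/                                                
     [ ] helpers.ts                                            
     [-] lib/                                                  
       [ ] database.toml                                       
       [ ] cache.json                                          
       [ ] main.css                                            
       [x] cache.css                                           
     [ ] config.json                                           
     [ ] test.ts                                               
     [-] static/                                               
       [x] worker.css                                          
       [x] config.rs                                           
       [x] server.json                                         
       [ ] cache.c                                             
       [ ] config.ts                                           
                                                               
                                                               


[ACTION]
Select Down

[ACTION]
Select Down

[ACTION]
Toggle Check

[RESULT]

 [-] repo/                                                     
   [ ] Makefile                                                
>  [ ] main.md                                                 
   [ ] tsconfig.json                                           
   [ ] database.rs                                             
   [-] scripts/                                                
     [ ] helpers.ts                                            
     [-] lib/                                                  
       [ ] database.toml                                       
       [ ] cache.json                                          
       [ ] main.css                                            
       [x] cache.css                                           
     [ ] config.json                                           
     [ ] test.ts                                               
     [-] static/                                               
       [x] worker.css                                          
       [x] config.rs                                           
       [x] server.json                                         
       [ ] cache.c                                             
       [ ] config.ts                                           
                                                               
                                                               


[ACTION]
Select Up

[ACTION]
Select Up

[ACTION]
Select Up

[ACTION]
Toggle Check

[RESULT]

>[x] repo/                                                     
   [x] Makefile                                                
   [x] main.md                                                 
   [x] tsconfig.json                                           
   [x] database.rs                                             
   [x] scripts/                                                
     [x] helpers.ts                                            
     [x] lib/                                                  
       [x] database.toml                                       
       [x] cache.json                                          
       [x] main.css                                            
       [x] cache.css                                           
     [x] config.json                                           
     [x] test.ts                                               
     [x] static/                                               
       [x] worker.css                                          
       [x] config.rs                                           
       [x] server.json                                         
       [x] cache.c                                             
       [x] config.ts                                           
                                                               
                                                               


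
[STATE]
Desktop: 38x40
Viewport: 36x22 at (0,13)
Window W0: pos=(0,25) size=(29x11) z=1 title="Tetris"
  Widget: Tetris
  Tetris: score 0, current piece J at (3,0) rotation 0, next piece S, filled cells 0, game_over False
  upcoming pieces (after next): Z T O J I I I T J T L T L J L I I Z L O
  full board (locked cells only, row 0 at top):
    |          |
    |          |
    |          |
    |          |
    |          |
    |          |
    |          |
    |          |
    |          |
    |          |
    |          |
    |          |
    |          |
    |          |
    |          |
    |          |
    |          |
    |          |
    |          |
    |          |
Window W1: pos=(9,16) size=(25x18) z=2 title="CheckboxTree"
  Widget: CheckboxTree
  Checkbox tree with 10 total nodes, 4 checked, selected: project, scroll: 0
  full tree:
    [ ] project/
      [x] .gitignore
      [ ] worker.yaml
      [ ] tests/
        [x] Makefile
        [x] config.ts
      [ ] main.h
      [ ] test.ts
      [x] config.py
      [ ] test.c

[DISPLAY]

                                    
                                    
                                    
         ┏━━━━━━━━━━━━━━━━━━━━━━━┓  
         ┃ CheckboxTree          ┃  
         ┠───────────────────────┨  
         ┃>[-] project/          ┃  
         ┃   [x] .gitignore      ┃  
         ┃   [ ] worker.yaml     ┃  
         ┃   [x] tests/          ┃  
         ┃     [x] Makefile      ┃  
         ┃     [x] config.ts     ┃  
┏━━━━━━━━┃   [ ] main.h          ┃  
┃ Tetris ┃   [ ] test.ts         ┃  
┠────────┃   [x] config.py       ┃  
┃        ┃   [ ] test.c          ┃  
┃        ┃                       ┃  
┃        ┃                       ┃  
┃        ┃                       ┃  
┃        ┃                       ┃  
┃        ┗━━━━━━━━━━━━━━━━━━━━━━━┛  
┃          │Score:          ┃       


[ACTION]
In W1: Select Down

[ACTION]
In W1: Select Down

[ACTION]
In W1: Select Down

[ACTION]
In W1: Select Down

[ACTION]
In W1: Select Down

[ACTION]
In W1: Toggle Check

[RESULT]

                                    
                                    
                                    
         ┏━━━━━━━━━━━━━━━━━━━━━━━┓  
         ┃ CheckboxTree          ┃  
         ┠───────────────────────┨  
         ┃ [-] project/          ┃  
         ┃   [x] .gitignore      ┃  
         ┃   [ ] worker.yaml     ┃  
         ┃   [-] tests/          ┃  
         ┃     [x] Makefile      ┃  
         ┃>    [ ] config.ts     ┃  
┏━━━━━━━━┃   [ ] main.h          ┃  
┃ Tetris ┃   [ ] test.ts         ┃  
┠────────┃   [x] config.py       ┃  
┃        ┃   [ ] test.c          ┃  
┃        ┃                       ┃  
┃        ┃                       ┃  
┃        ┃                       ┃  
┃        ┃                       ┃  
┃        ┗━━━━━━━━━━━━━━━━━━━━━━━┛  
┃          │Score:          ┃       


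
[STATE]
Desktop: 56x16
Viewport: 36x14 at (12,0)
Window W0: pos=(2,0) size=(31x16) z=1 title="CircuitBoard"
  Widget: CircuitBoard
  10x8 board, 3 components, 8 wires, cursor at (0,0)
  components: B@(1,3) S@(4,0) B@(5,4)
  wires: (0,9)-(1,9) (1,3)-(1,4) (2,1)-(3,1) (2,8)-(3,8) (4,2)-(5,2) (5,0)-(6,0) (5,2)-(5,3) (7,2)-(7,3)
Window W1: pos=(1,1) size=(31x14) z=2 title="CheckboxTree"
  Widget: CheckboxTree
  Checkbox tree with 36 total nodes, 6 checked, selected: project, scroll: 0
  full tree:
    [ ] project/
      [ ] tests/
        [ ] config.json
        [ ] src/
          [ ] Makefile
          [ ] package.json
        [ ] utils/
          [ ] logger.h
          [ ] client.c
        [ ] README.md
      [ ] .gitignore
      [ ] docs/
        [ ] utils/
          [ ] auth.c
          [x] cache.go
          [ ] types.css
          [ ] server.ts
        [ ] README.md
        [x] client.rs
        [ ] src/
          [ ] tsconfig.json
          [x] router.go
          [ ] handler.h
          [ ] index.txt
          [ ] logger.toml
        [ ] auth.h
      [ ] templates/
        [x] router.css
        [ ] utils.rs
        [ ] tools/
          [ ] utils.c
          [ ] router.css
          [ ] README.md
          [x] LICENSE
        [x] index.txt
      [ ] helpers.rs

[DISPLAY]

━━━━━━━━━━━━━━━━━━━━┓               
━━━━━━━━━━━━━━━━━━━┓┃               
ree                ┃┨               
───────────────────┨┃               
ct/                ┃┃               
ts/                ┃┃               
onfig.json         ┃┃               
rc/                ┃┃               
 Makefile          ┃┃               
 package.json      ┃┃               
tils/              ┃┃               
 logger.h          ┃┃               
 client.c          ┃┃               
EADME.md           ┃┃               


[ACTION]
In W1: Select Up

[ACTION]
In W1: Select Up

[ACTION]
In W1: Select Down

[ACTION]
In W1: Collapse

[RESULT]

━━━━━━━━━━━━━━━━━━━━┓               
━━━━━━━━━━━━━━━━━━━┓┃               
ree                ┃┨               
───────────────────┨┃               
ct/                ┃┃               
ts/                ┃┃               
tignore            ┃┃               
s/                 ┃┃               
tils/              ┃┃               
 auth.c            ┃┃               
 cache.go          ┃┃               
 types.css         ┃┃               
 server.ts         ┃┃               
EADME.md           ┃┃               


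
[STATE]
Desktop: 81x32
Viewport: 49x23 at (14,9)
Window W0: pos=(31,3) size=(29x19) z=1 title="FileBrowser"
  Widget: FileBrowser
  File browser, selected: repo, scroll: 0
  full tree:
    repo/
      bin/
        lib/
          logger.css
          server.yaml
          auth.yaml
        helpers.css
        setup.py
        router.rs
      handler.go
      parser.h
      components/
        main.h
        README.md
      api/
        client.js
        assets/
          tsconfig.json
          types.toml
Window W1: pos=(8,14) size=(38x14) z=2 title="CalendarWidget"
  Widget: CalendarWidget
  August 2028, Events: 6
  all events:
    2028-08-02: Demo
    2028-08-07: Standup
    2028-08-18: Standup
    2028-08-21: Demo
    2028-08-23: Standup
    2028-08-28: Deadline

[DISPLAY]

                 ┃    parser.h               ┃   
                 ┃    [+] components/        ┃   
                 ┃    [+] api/               ┃   
                 ┃                           ┃   
                 ┃                           ┃   
━━━━━━━━━━━━━━━━━━━━━━━━━━━━━━━┓             ┃   
ndarWidget                     ┃             ┃   
───────────────────────────────┨             ┃   
       August 2028             ┃             ┃   
 We Th Fr Sa Su                ┃             ┃   
  2*  3  4  5  6               ┃             ┃   
8  9 10 11 12 13               ┃             ┃   
 16 17 18* 19 20               ┃━━━━━━━━━━━━━┛   
2 23* 24 25 26 27              ┃                 
9 30 31                        ┃                 
                               ┃                 
                               ┃                 
                               ┃                 
━━━━━━━━━━━━━━━━━━━━━━━━━━━━━━━┛                 
                                                 
                                                 
                                                 
                                                 


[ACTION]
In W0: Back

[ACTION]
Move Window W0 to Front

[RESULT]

                 ┃    parser.h               ┃   
                 ┃    [+] components/        ┃   
                 ┃    [+] api/               ┃   
                 ┃                           ┃   
                 ┃                           ┃   
━━━━━━━━━━━━━━━━━┃                           ┃   
ndarWidget       ┃                           ┃   
─────────────────┃                           ┃   
       August 202┃                           ┃   
 We Th Fr Sa Su  ┃                           ┃   
  2*  3  4  5  6 ┃                           ┃   
8  9 10 11 12 13 ┃                           ┃   
 16 17 18* 19 20 ┗━━━━━━━━━━━━━━━━━━━━━━━━━━━┛   
2 23* 24 25 26 27              ┃                 
9 30 31                        ┃                 
                               ┃                 
                               ┃                 
                               ┃                 
━━━━━━━━━━━━━━━━━━━━━━━━━━━━━━━┛                 
                                                 
                                                 
                                                 
                                                 


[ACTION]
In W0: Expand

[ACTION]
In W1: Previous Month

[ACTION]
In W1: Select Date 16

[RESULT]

                 ┃    parser.h               ┃   
                 ┃    [+] components/        ┃   
                 ┃    [+] api/               ┃   
                 ┃                           ┃   
                 ┃                           ┃   
━━━━━━━━━━━━━━━━━┃                           ┃   
ndarWidget       ┃                           ┃   
─────────────────┃                           ┃   
        July 2028┃                           ┃   
 We Th Fr Sa Su  ┃                           ┃   
           1  2  ┃                           ┃   
  5  6  7  8  9  ┃                           ┃   
 12 13 14 15 [16]┗━━━━━━━━━━━━━━━━━━━━━━━━━━━┛   
 19 20 21 22 23                ┃                 
 26 27 28 29 30                ┃                 
                               ┃                 
                               ┃                 
                               ┃                 
━━━━━━━━━━━━━━━━━━━━━━━━━━━━━━━┛                 
                                                 
                                                 
                                                 
                                                 
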